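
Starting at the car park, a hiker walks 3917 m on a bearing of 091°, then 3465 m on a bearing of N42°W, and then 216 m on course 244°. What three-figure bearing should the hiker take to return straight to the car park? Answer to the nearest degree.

Leg 1 (091°, 3917 m): east 3917 sin 91° = 3916.40, north 3917 cos 91° = -68.36
Leg 2 (N42°W, 3465 m): east 3465 sin 318° = -2318.54, north 3465 cos 318° = 2575.00
Leg 3 (244°, 216 m): east 216 sin 244° = -194.14, north 216 cos 244° = -94.69
Net displacement: 1403.73 east, 2411.95 north. Direction back to start is (-1403.73, -2411.95): bearing = atan2(-1403.73, -2411.95) mod 360° = 210.20° ≈ 210°.

210°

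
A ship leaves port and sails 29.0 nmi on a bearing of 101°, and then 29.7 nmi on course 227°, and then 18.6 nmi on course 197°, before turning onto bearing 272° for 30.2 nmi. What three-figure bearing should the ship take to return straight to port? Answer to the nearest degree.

034°

Leg 1 (101°, 29.0 nmi): east 29.0 sin 101° = 28.47, north 29.0 cos 101° = -5.53
Leg 2 (227°, 29.7 nmi): east 29.7 sin 227° = -21.72, north 29.7 cos 227° = -20.26
Leg 3 (197°, 18.6 nmi): east 18.6 sin 197° = -5.44, north 18.6 cos 197° = -17.79
Leg 4 (272°, 30.2 nmi): east 30.2 sin 272° = -30.18, north 30.2 cos 272° = 1.05
Net displacement: -28.87 east, -42.52 north. Direction back to start is (28.87, 42.52): bearing = atan2(28.87, 42.52) mod 360° = 34.18° ≈ 034°.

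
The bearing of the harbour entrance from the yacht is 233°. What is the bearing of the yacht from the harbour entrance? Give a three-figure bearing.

Back-bearing = 233° − 180° = 053°.

053°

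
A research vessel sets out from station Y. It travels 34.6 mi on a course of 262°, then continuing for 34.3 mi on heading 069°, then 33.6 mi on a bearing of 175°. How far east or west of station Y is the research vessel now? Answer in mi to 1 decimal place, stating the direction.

0.7 mi east

Leg 1 (262°, 34.6 mi): east 34.6 sin 262° = -34.26, north 34.6 cos 262° = -4.82
Leg 2 (069°, 34.3 mi): east 34.3 sin 69° = 32.02, north 34.3 cos 69° = 12.29
Leg 3 (175°, 33.6 mi): east 33.6 sin 175° = 2.93, north 33.6 cos 175° = -33.47
Net east component: 0.69 mi.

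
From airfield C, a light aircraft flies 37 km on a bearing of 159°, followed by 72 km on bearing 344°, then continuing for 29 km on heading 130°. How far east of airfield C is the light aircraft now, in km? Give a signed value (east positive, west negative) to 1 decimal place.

Leg 1 (159°, 37 km): east 37 sin 159° = 13.26, north 37 cos 159° = -34.54
Leg 2 (344°, 72 km): east 72 sin 344° = -19.85, north 72 cos 344° = 69.21
Leg 3 (130°, 29 km): east 29 sin 130° = 22.22, north 29 cos 130° = -18.64
Net east component: 15.63 km.

15.6 km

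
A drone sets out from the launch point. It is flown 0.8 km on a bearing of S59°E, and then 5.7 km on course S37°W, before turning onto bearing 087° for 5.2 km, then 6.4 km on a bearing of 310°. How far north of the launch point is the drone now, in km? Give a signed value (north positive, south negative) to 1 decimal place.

-0.6 km

Leg 1 (S59°E, 0.8 km): east 0.8 sin 121° = 0.69, north 0.8 cos 121° = -0.41
Leg 2 (S37°W, 5.7 km): east 5.7 sin 217° = -3.43, north 5.7 cos 217° = -4.55
Leg 3 (087°, 5.2 km): east 5.2 sin 87° = 5.19, north 5.2 cos 87° = 0.27
Leg 4 (310°, 6.4 km): east 6.4 sin 310° = -4.90, north 6.4 cos 310° = 4.11
Net north component: -0.58 km.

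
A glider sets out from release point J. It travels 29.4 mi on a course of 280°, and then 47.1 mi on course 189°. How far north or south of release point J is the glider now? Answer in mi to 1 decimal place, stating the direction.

41.4 mi south

Leg 1 (280°, 29.4 mi): east 29.4 sin 280° = -28.95, north 29.4 cos 280° = 5.11
Leg 2 (189°, 47.1 mi): east 47.1 sin 189° = -7.37, north 47.1 cos 189° = -46.52
Net north component: -41.41 mi.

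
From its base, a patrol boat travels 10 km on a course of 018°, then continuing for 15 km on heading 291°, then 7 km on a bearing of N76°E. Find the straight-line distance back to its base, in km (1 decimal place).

Leg 1 (018°, 10 km): east 10 sin 18° = 3.09, north 10 cos 18° = 9.51
Leg 2 (291°, 15 km): east 15 sin 291° = -14.00, north 15 cos 291° = 5.38
Leg 3 (N76°E, 7 km): east 7 sin 76° = 6.79, north 7 cos 76° = 1.69
Net: -4.12 east, 16.58 north. Distance = √((-4.12)² + (16.58)²) = 17.084 km.

17.1 km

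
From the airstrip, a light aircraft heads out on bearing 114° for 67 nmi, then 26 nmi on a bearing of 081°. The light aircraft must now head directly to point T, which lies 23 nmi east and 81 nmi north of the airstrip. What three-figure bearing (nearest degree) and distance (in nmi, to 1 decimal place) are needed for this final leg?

Leg 1 (114°, 67 nmi): east 67 sin 114° = 61.21, north 67 cos 114° = -27.25
Leg 2 (081°, 26 nmi): east 26 sin 81° = 25.68, north 26 cos 81° = 4.07
Current position: (86.89, -23.18). Target: (23, 81). Remaining: Δeast = -63.89, Δnorth = 104.18.
Bearing = atan2(-63.89, 104.18) mod 360° = 328.48°; distance = √((-63.89)² + (104.18)²) = 122.213 nmi.

328°, 122.2 nmi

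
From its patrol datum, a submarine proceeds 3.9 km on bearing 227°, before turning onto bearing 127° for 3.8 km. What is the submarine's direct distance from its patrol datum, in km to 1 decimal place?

Leg 1 (227°, 3.9 km): east 3.9 sin 227° = -2.85, north 3.9 cos 227° = -2.66
Leg 2 (127°, 3.8 km): east 3.8 sin 127° = 3.03, north 3.8 cos 127° = -2.29
Net: 0.18 east, -4.95 north. Distance = √((0.18)² + (-4.95)²) = 4.950 km.

5.0 km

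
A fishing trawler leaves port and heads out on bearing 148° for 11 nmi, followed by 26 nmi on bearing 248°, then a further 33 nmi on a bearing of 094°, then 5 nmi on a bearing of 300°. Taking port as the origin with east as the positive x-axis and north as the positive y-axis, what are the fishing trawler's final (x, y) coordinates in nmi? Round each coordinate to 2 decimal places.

Leg 1 (148°, 11 nmi): east 11 sin 148° = 5.83, north 11 cos 148° = -9.33
Leg 2 (248°, 26 nmi): east 26 sin 248° = -24.11, north 26 cos 248° = -9.74
Leg 3 (094°, 33 nmi): east 33 sin 94° = 32.92, north 33 cos 94° = -2.30
Leg 4 (300°, 5 nmi): east 5 sin 300° = -4.33, north 5 cos 300° = 2.50
Summing: 10.31 nmi east, -18.87 nmi north → (10.31, -18.87).

(10.31, -18.87)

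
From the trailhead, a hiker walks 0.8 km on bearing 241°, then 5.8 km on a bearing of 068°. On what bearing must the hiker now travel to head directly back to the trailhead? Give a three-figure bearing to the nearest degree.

249°

Leg 1 (241°, 0.8 km): east 0.8 sin 241° = -0.70, north 0.8 cos 241° = -0.39
Leg 2 (068°, 5.8 km): east 5.8 sin 68° = 5.38, north 5.8 cos 68° = 2.17
Net displacement: 4.68 east, 1.78 north. Direction back to start is (-4.68, -1.78): bearing = atan2(-4.68, -1.78) mod 360° = 249.12° ≈ 249°.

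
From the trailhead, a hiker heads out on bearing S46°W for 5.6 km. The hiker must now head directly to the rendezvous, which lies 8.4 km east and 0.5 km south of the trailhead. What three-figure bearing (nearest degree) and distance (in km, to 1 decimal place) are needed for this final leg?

075°, 12.9 km

Leg 1 (S46°W, 5.6 km): east 5.6 sin 226° = -4.03, north 5.6 cos 226° = -3.89
Current position: (-4.03, -3.89). Target: (8.4, -0.5). Remaining: Δeast = 12.43, Δnorth = 3.39.
Bearing = atan2(12.43, 3.39) mod 360° = 74.74°; distance = √((12.43)² + (3.39)²) = 12.882 km.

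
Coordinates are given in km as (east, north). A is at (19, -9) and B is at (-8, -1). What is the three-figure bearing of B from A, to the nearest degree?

Δeast = -8 − 19 = -27.00; Δnorth = -1 − -9 = 8.00.
Bearing = atan2(Δeast, Δnorth) mod 360° = 286.50° ≈ 287°.

287°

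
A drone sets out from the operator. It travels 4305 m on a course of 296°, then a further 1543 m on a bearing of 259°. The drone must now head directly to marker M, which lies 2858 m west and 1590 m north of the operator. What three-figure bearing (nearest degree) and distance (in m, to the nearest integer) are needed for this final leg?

Leg 1 (296°, 4305 m): east 4305 sin 296° = -3869.31, north 4305 cos 296° = 1887.19
Leg 2 (259°, 1543 m): east 1543 sin 259° = -1514.65, north 1543 cos 259° = -294.42
Current position: (-5383.96, 1592.77). Target: (-2858, 1590). Remaining: Δeast = 2525.96, Δnorth = -2.77.
Bearing = atan2(2525.96, -2.77) mod 360° = 90.06°; distance = √((2525.96)² + (-2.77)²) = 2525.961 m.

090°, 2526 m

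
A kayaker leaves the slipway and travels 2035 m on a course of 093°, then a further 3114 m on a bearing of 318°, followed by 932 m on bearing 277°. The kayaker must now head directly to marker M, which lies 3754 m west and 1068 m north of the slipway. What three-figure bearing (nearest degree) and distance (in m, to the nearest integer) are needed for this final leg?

Leg 1 (093°, 2035 m): east 2035 sin 93° = 2032.21, north 2035 cos 93° = -106.50
Leg 2 (318°, 3114 m): east 3114 sin 318° = -2083.67, north 3114 cos 318° = 2314.15
Leg 3 (277°, 932 m): east 932 sin 277° = -925.05, north 932 cos 277° = 113.58
Current position: (-976.51, 2321.23). Target: (-3754, 1068). Remaining: Δeast = -2777.49, Δnorth = -1253.23.
Bearing = atan2(-2777.49, -1253.23) mod 360° = 245.71°; distance = √((-2777.49)² + (-1253.23)²) = 3047.132 m.

246°, 3047 m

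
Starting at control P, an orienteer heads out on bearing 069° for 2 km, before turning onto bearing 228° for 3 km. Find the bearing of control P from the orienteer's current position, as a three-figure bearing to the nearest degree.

Leg 1 (069°, 2 km): east 2 sin 69° = 1.87, north 2 cos 69° = 0.72
Leg 2 (228°, 3 km): east 3 sin 228° = -2.23, north 3 cos 228° = -2.01
Net displacement: -0.36 east, -1.29 north. Direction back to start is (0.36, 1.29): bearing = atan2(0.36, 1.29) mod 360° = 15.68° ≈ 016°.

016°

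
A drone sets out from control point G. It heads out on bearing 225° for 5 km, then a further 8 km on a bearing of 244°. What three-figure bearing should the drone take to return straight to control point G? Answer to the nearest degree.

Leg 1 (225°, 5 km): east 5 sin 225° = -3.54, north 5 cos 225° = -3.54
Leg 2 (244°, 8 km): east 8 sin 244° = -7.19, north 8 cos 244° = -3.51
Net displacement: -10.73 east, -7.04 north. Direction back to start is (10.73, 7.04): bearing = atan2(10.73, 7.04) mod 360° = 56.71° ≈ 057°.

057°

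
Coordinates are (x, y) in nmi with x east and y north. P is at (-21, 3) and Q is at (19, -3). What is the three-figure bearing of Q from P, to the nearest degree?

Δeast = 19 − -21 = 40.00; Δnorth = -3 − 3 = -6.00.
Bearing = atan2(Δeast, Δnorth) mod 360° = 98.53° ≈ 099°.

099°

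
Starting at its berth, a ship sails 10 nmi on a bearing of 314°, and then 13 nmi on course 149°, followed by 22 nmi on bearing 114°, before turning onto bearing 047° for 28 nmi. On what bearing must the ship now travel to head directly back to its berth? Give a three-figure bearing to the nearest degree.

262°

Leg 1 (314°, 10 nmi): east 10 sin 314° = -7.19, north 10 cos 314° = 6.95
Leg 2 (149°, 13 nmi): east 13 sin 149° = 6.70, north 13 cos 149° = -11.14
Leg 3 (114°, 22 nmi): east 22 sin 114° = 20.10, north 22 cos 114° = -8.95
Leg 4 (047°, 28 nmi): east 28 sin 47° = 20.48, north 28 cos 47° = 19.10
Net displacement: 40.08 east, 5.95 north. Direction back to start is (-40.08, -5.95): bearing = atan2(-40.08, -5.95) mod 360° = 261.55° ≈ 262°.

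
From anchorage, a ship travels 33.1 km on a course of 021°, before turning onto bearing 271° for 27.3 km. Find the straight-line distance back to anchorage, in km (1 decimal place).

35.0 km

Leg 1 (021°, 33.1 km): east 33.1 sin 21° = 11.86, north 33.1 cos 21° = 30.90
Leg 2 (271°, 27.3 km): east 27.3 sin 271° = -27.30, north 27.3 cos 271° = 0.48
Net: -15.43 east, 31.38 north. Distance = √((-15.43)² + (31.38)²) = 34.968 km.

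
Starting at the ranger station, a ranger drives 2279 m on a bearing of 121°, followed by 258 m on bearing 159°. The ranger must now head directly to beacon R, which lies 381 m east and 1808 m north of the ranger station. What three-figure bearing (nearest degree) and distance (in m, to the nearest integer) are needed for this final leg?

Leg 1 (121°, 2279 m): east 2279 sin 121° = 1953.48, north 2279 cos 121° = -1173.77
Leg 2 (159°, 258 m): east 258 sin 159° = 92.46, north 258 cos 159° = -240.86
Current position: (2045.94, -1414.64). Target: (381, 1808). Remaining: Δeast = -1664.94, Δnorth = 3222.64.
Bearing = atan2(-1664.94, 3222.64) mod 360° = 332.68°; distance = √((-1664.94)² + (3222.64)²) = 3627.315 m.

333°, 3627 m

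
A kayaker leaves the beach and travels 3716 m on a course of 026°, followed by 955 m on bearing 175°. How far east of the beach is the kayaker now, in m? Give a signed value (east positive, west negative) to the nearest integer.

1712 m

Leg 1 (026°, 3716 m): east 3716 sin 26° = 1628.99, north 3716 cos 26° = 3339.92
Leg 2 (175°, 955 m): east 955 sin 175° = 83.23, north 955 cos 175° = -951.37
Net east component: 1712.22 m.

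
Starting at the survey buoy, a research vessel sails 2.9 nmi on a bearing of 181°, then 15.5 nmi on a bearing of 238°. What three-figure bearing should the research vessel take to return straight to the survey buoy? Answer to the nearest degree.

Leg 1 (181°, 2.9 nmi): east 2.9 sin 181° = -0.05, north 2.9 cos 181° = -2.90
Leg 2 (238°, 15.5 nmi): east 15.5 sin 238° = -13.14, north 15.5 cos 238° = -8.21
Net displacement: -13.20 east, -11.11 north. Direction back to start is (13.20, 11.11): bearing = atan2(13.20, 11.11) mod 360° = 49.90° ≈ 050°.

050°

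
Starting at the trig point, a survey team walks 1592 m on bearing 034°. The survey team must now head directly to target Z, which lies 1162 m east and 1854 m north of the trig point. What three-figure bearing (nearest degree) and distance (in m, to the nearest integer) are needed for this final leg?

027°, 599 m

Leg 1 (034°, 1592 m): east 1592 sin 34° = 890.24, north 1592 cos 34° = 1319.83
Current position: (890.24, 1319.83). Target: (1162, 1854). Remaining: Δeast = 271.76, Δnorth = 534.17.
Bearing = atan2(271.76, 534.17) mod 360° = 26.97°; distance = √((271.76)² + (534.17)²) = 599.330 m.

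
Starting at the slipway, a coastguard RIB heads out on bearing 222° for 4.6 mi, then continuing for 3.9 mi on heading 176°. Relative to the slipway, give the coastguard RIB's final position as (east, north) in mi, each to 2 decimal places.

Leg 1 (222°, 4.6 mi): east 4.6 sin 222° = -3.08, north 4.6 cos 222° = -3.42
Leg 2 (176°, 3.9 mi): east 3.9 sin 176° = 0.27, north 3.9 cos 176° = -3.89
Summing: -2.81 mi east, -7.31 mi north → (-2.81, -7.31).

(-2.81, -7.31)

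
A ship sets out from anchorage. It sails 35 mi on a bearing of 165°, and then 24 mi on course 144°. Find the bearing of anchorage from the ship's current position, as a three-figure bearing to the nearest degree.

336°

Leg 1 (165°, 35 mi): east 35 sin 165° = 9.06, north 35 cos 165° = -33.81
Leg 2 (144°, 24 mi): east 24 sin 144° = 14.11, north 24 cos 144° = -19.42
Net displacement: 23.17 east, -53.22 north. Direction back to start is (-23.17, 53.22): bearing = atan2(-23.17, 53.22) mod 360° = 336.48° ≈ 336°.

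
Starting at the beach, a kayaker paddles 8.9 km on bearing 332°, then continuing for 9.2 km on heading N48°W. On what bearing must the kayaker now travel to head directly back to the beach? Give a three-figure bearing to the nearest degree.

Leg 1 (332°, 8.9 km): east 8.9 sin 332° = -4.18, north 8.9 cos 332° = 7.86
Leg 2 (N48°W, 9.2 km): east 9.2 sin 312° = -6.84, north 9.2 cos 312° = 6.16
Net displacement: -11.02 east, 14.01 north. Direction back to start is (11.02, -14.01): bearing = atan2(11.02, -14.01) mod 360° = 141.83° ≈ 142°.

142°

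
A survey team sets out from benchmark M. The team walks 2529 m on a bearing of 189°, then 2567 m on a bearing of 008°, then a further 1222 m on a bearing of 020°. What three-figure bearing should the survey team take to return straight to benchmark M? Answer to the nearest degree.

198°

Leg 1 (189°, 2529 m): east 2529 sin 189° = -395.62, north 2529 cos 189° = -2497.86
Leg 2 (008°, 2567 m): east 2567 sin 8° = 357.26, north 2567 cos 8° = 2542.02
Leg 3 (020°, 1222 m): east 1222 sin 20° = 417.95, north 1222 cos 20° = 1148.30
Net displacement: 379.58 east, 1192.46 north. Direction back to start is (-379.58, -1192.46): bearing = atan2(-379.58, -1192.46) mod 360° = 197.66° ≈ 198°.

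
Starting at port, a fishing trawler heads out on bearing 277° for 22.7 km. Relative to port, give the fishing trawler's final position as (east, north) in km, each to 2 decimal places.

(-22.53, 2.77)

Leg 1 (277°, 22.7 km): east 22.7 sin 277° = -22.53, north 22.7 cos 277° = 2.77
Summing: -22.53 km east, 2.77 km north → (-22.53, 2.77).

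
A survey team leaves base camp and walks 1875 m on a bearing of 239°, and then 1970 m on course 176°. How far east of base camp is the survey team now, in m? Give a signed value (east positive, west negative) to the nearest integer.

-1470 m

Leg 1 (239°, 1875 m): east 1875 sin 239° = -1607.19, north 1875 cos 239° = -965.70
Leg 2 (176°, 1970 m): east 1970 sin 176° = 137.42, north 1970 cos 176° = -1965.20
Net east component: -1469.77 m.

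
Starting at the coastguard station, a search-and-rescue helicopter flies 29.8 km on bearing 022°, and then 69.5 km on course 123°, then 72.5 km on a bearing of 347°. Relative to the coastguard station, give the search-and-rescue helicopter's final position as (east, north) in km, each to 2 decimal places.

(53.14, 60.42)

Leg 1 (022°, 29.8 km): east 29.8 sin 22° = 11.16, north 29.8 cos 22° = 27.63
Leg 2 (123°, 69.5 km): east 69.5 sin 123° = 58.29, north 69.5 cos 123° = -37.85
Leg 3 (347°, 72.5 km): east 72.5 sin 347° = -16.31, north 72.5 cos 347° = 70.64
Summing: 53.14 km east, 60.42 km north → (53.14, 60.42).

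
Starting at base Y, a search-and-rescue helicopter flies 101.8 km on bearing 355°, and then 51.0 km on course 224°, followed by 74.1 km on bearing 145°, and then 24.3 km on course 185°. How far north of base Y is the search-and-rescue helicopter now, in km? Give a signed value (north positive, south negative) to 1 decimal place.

-20.2 km

Leg 1 (355°, 101.8 km): east 101.8 sin 355° = -8.87, north 101.8 cos 355° = 101.41
Leg 2 (224°, 51.0 km): east 51.0 sin 224° = -35.43, north 51.0 cos 224° = -36.69
Leg 3 (145°, 74.1 km): east 74.1 sin 145° = 42.50, north 74.1 cos 145° = -60.70
Leg 4 (185°, 24.3 km): east 24.3 sin 185° = -2.12, north 24.3 cos 185° = -24.21
Net north component: -20.18 km.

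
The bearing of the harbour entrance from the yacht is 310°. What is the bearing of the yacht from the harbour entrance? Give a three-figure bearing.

Back-bearing = 310° − 180° = 130°.

130°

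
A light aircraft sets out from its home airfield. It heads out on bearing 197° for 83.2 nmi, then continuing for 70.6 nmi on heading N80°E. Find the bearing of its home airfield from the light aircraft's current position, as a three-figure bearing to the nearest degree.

Leg 1 (197°, 83.2 nmi): east 83.2 sin 197° = -24.33, north 83.2 cos 197° = -79.56
Leg 2 (N80°E, 70.6 nmi): east 70.6 sin 80° = 69.53, north 70.6 cos 80° = 12.26
Net displacement: 45.20 east, -67.30 north. Direction back to start is (-45.20, 67.30): bearing = atan2(-45.20, 67.30) mod 360° = 326.11° ≈ 326°.

326°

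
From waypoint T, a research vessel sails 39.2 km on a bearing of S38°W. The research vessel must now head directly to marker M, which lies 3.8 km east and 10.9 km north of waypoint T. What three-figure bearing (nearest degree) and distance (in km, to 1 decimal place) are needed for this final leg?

Leg 1 (S38°W, 39.2 km): east 39.2 sin 218° = -24.13, north 39.2 cos 218° = -30.89
Current position: (-24.13, -30.89). Target: (3.8, 10.9). Remaining: Δeast = 27.93, Δnorth = 41.79.
Bearing = atan2(27.93, 41.79) mod 360° = 33.76°; distance = √((27.93)² + (41.79)²) = 50.266 km.

034°, 50.3 km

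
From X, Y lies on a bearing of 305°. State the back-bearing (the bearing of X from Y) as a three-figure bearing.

125°

Back-bearing = 305° − 180° = 125°.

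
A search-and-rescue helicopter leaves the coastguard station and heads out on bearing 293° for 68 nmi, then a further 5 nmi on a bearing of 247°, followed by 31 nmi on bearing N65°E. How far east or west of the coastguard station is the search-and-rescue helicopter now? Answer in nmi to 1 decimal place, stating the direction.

39.1 nmi west

Leg 1 (293°, 68 nmi): east 68 sin 293° = -62.59, north 68 cos 293° = 26.57
Leg 2 (247°, 5 nmi): east 5 sin 247° = -4.60, north 5 cos 247° = -1.95
Leg 3 (N65°E, 31 nmi): east 31 sin 65° = 28.10, north 31 cos 65° = 13.10
Net east component: -39.10 nmi.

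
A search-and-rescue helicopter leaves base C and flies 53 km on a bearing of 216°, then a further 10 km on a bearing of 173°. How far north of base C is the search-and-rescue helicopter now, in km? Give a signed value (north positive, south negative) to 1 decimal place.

-52.8 km

Leg 1 (216°, 53 km): east 53 sin 216° = -31.15, north 53 cos 216° = -42.88
Leg 2 (173°, 10 km): east 10 sin 173° = 1.22, north 10 cos 173° = -9.93
Net north component: -52.80 km.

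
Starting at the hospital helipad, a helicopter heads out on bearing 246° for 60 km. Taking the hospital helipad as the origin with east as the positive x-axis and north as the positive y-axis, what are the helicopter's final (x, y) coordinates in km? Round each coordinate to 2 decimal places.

Leg 1 (246°, 60 km): east 60 sin 246° = -54.81, north 60 cos 246° = -24.40
Summing: -54.81 km east, -24.40 km north → (-54.81, -24.40).

(-54.81, -24.40)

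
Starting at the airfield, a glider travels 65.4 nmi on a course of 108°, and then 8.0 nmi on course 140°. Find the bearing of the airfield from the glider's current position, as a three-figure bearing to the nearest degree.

Leg 1 (108°, 65.4 nmi): east 65.4 sin 108° = 62.20, north 65.4 cos 108° = -20.21
Leg 2 (140°, 8.0 nmi): east 8.0 sin 140° = 5.14, north 8.0 cos 140° = -6.13
Net displacement: 67.34 east, -26.34 north. Direction back to start is (-67.34, 26.34): bearing = atan2(-67.34, 26.34) mod 360° = 291.36° ≈ 291°.

291°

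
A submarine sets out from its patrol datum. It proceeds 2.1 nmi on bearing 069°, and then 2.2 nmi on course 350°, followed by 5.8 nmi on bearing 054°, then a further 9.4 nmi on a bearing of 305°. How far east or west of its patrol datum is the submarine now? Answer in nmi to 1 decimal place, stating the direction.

Leg 1 (069°, 2.1 nmi): east 2.1 sin 69° = 1.96, north 2.1 cos 69° = 0.75
Leg 2 (350°, 2.2 nmi): east 2.2 sin 350° = -0.38, north 2.2 cos 350° = 2.17
Leg 3 (054°, 5.8 nmi): east 5.8 sin 54° = 4.69, north 5.8 cos 54° = 3.41
Leg 4 (305°, 9.4 nmi): east 9.4 sin 305° = -7.70, north 9.4 cos 305° = 5.39
Net east component: -1.43 nmi.

1.4 nmi west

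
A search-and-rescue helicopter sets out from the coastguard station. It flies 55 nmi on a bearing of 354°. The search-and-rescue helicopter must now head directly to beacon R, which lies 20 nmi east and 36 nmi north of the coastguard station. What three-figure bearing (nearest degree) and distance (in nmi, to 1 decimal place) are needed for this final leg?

126°, 31.8 nmi

Leg 1 (354°, 55 nmi): east 55 sin 354° = -5.75, north 55 cos 354° = 54.70
Current position: (-5.75, 54.70). Target: (20, 36). Remaining: Δeast = 25.75, Δnorth = -18.70.
Bearing = atan2(25.75, -18.70) mod 360° = 125.99°; distance = √((25.75)² + (-18.70)²) = 31.822 nmi.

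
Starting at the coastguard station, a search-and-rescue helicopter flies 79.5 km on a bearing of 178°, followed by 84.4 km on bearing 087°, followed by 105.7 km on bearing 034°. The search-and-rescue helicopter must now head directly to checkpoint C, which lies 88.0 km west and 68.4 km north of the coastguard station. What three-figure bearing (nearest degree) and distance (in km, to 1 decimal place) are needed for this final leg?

283°, 240.7 km

Leg 1 (178°, 79.5 km): east 79.5 sin 178° = 2.77, north 79.5 cos 178° = -79.45
Leg 2 (087°, 84.4 km): east 84.4 sin 87° = 84.28, north 84.4 cos 87° = 4.42
Leg 3 (034°, 105.7 km): east 105.7 sin 34° = 59.11, north 105.7 cos 34° = 87.63
Current position: (146.17, 12.59). Target: (-88.0, 68.4). Remaining: Δeast = -234.17, Δnorth = 55.81.
Bearing = atan2(-234.17, 55.81) mod 360° = 283.40°; distance = √((-234.17)² + (55.81)²) = 240.723 km.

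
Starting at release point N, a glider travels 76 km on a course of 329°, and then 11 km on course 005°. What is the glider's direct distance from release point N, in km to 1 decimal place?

85.1 km

Leg 1 (329°, 76 km): east 76 sin 329° = -39.14, north 76 cos 329° = 65.14
Leg 2 (005°, 11 km): east 11 sin 5° = 0.96, north 11 cos 5° = 10.96
Net: -38.18 east, 76.10 north. Distance = √((-38.18)² + (76.10)²) = 85.145 km.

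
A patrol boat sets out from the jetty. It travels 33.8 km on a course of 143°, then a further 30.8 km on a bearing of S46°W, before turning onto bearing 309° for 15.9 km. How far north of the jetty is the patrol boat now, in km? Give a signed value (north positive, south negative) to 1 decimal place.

Leg 1 (143°, 33.8 km): east 33.8 sin 143° = 20.34, north 33.8 cos 143° = -26.99
Leg 2 (S46°W, 30.8 km): east 30.8 sin 226° = -22.16, north 30.8 cos 226° = -21.40
Leg 3 (309°, 15.9 km): east 15.9 sin 309° = -12.36, north 15.9 cos 309° = 10.01
Net north component: -38.38 km.

-38.4 km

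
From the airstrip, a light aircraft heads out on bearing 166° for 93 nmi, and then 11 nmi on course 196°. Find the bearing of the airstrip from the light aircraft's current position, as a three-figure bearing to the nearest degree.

349°

Leg 1 (166°, 93 nmi): east 93 sin 166° = 22.50, north 93 cos 166° = -90.24
Leg 2 (196°, 11 nmi): east 11 sin 196° = -3.03, north 11 cos 196° = -10.57
Net displacement: 19.47 east, -100.81 north. Direction back to start is (-19.47, 100.81): bearing = atan2(-19.47, 100.81) mod 360° = 349.07° ≈ 349°.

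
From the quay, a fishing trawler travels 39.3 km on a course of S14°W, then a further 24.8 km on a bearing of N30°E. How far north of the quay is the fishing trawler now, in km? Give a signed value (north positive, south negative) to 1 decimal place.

-16.7 km

Leg 1 (S14°W, 39.3 km): east 39.3 sin 194° = -9.51, north 39.3 cos 194° = -38.13
Leg 2 (N30°E, 24.8 km): east 24.8 sin 30° = 12.40, north 24.8 cos 30° = 21.48
Net north component: -16.66 km.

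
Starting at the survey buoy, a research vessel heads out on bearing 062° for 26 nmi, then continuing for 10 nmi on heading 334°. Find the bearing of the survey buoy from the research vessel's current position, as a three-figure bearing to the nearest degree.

Leg 1 (062°, 26 nmi): east 26 sin 62° = 22.96, north 26 cos 62° = 12.21
Leg 2 (334°, 10 nmi): east 10 sin 334° = -4.38, north 10 cos 334° = 8.99
Net displacement: 18.57 east, 21.19 north. Direction back to start is (-18.57, -21.19): bearing = atan2(-18.57, -21.19) mod 360° = 221.23° ≈ 221°.

221°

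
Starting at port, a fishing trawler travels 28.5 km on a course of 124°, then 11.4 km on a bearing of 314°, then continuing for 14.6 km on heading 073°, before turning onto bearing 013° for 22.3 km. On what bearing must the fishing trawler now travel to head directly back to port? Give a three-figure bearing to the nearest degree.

242°

Leg 1 (124°, 28.5 km): east 28.5 sin 124° = 23.63, north 28.5 cos 124° = -15.94
Leg 2 (314°, 11.4 km): east 11.4 sin 314° = -8.20, north 11.4 cos 314° = 7.92
Leg 3 (073°, 14.6 km): east 14.6 sin 73° = 13.96, north 14.6 cos 73° = 4.27
Leg 4 (013°, 22.3 km): east 22.3 sin 13° = 5.02, north 22.3 cos 13° = 21.73
Net displacement: 34.41 east, 17.98 north. Direction back to start is (-34.41, -17.98): bearing = atan2(-34.41, -17.98) mod 360° = 242.41° ≈ 242°.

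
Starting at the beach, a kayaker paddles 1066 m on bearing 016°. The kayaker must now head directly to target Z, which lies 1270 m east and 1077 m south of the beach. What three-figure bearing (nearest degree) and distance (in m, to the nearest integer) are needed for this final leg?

Leg 1 (016°, 1066 m): east 1066 sin 16° = 293.83, north 1066 cos 16° = 1024.70
Current position: (293.83, 1024.70). Target: (1270, -1077). Remaining: Δeast = 976.17, Δnorth = -2101.70.
Bearing = atan2(976.17, -2101.70) mod 360° = 155.09°; distance = √((976.17)² + (-2101.70)²) = 2317.342 m.

155°, 2317 m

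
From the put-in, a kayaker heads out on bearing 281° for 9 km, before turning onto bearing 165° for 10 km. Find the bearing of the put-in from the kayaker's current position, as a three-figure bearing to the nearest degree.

038°

Leg 1 (281°, 9 km): east 9 sin 281° = -8.83, north 9 cos 281° = 1.72
Leg 2 (165°, 10 km): east 10 sin 165° = 2.59, north 10 cos 165° = -9.66
Net displacement: -6.25 east, -7.94 north. Direction back to start is (6.25, 7.94): bearing = atan2(6.25, 7.94) mod 360° = 38.19° ≈ 038°.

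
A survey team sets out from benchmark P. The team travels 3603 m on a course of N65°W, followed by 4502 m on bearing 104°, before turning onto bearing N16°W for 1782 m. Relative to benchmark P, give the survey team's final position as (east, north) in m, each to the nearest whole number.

Leg 1 (N65°W, 3603 m): east 3603 sin 295° = -3265.43, north 3603 cos 295° = 1522.69
Leg 2 (104°, 4502 m): east 4502 sin 104° = 4368.27, north 4502 cos 104° = -1089.13
Leg 3 (N16°W, 1782 m): east 1782 sin 344° = -491.19, north 1782 cos 344° = 1712.97
Summing: 611.66 m east, 2146.53 m north → (612, 2147).

(612, 2147)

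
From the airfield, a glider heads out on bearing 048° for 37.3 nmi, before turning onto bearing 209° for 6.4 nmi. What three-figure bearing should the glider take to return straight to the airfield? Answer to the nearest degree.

232°

Leg 1 (048°, 37.3 nmi): east 37.3 sin 48° = 27.72, north 37.3 cos 48° = 24.96
Leg 2 (209°, 6.4 nmi): east 6.4 sin 209° = -3.10, north 6.4 cos 209° = -5.60
Net displacement: 24.62 east, 19.36 north. Direction back to start is (-24.62, -19.36): bearing = atan2(-24.62, -19.36) mod 360° = 231.81° ≈ 232°.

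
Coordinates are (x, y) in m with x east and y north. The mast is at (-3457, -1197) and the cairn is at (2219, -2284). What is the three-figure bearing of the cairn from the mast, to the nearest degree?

Δeast = 2219 − -3457 = 5676.00; Δnorth = -2284 − -1197 = -1087.00.
Bearing = atan2(Δeast, Δnorth) mod 360° = 100.84° ≈ 101°.

101°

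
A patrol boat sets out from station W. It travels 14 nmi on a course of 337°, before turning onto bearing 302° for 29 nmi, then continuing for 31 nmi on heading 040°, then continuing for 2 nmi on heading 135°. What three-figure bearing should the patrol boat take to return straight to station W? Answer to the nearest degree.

Leg 1 (337°, 14 nmi): east 14 sin 337° = -5.47, north 14 cos 337° = 12.89
Leg 2 (302°, 29 nmi): east 29 sin 302° = -24.59, north 29 cos 302° = 15.37
Leg 3 (040°, 31 nmi): east 31 sin 40° = 19.93, north 31 cos 40° = 23.75
Leg 4 (135°, 2 nmi): east 2 sin 135° = 1.41, north 2 cos 135° = -1.41
Net displacement: -8.72 east, 50.59 north. Direction back to start is (8.72, -50.59): bearing = atan2(8.72, -50.59) mod 360° = 170.22° ≈ 170°.

170°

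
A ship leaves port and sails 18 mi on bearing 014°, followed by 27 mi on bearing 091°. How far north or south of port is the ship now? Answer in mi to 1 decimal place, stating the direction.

Leg 1 (014°, 18 mi): east 18 sin 14° = 4.35, north 18 cos 14° = 17.47
Leg 2 (091°, 27 mi): east 27 sin 91° = 27.00, north 27 cos 91° = -0.47
Net north component: 16.99 mi.

17.0 mi north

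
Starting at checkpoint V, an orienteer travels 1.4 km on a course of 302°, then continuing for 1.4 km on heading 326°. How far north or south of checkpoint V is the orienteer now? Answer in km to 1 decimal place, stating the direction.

Leg 1 (302°, 1.4 km): east 1.4 sin 302° = -1.19, north 1.4 cos 302° = 0.74
Leg 2 (326°, 1.4 km): east 1.4 sin 326° = -0.78, north 1.4 cos 326° = 1.16
Net north component: 1.90 km.

1.9 km north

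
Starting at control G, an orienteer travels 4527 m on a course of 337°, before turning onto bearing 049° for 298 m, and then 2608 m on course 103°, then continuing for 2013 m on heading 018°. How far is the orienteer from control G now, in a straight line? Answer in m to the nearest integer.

5916 m

Leg 1 (337°, 4527 m): east 4527 sin 337° = -1768.84, north 4527 cos 337° = 4167.13
Leg 2 (049°, 298 m): east 298 sin 49° = 224.90, north 298 cos 49° = 195.51
Leg 3 (103°, 2608 m): east 2608 sin 103° = 2541.16, north 2608 cos 103° = -586.67
Leg 4 (018°, 2013 m): east 2013 sin 18° = 622.05, north 2013 cos 18° = 1914.48
Net: 1619.27 east, 5690.44 north. Distance = √((1619.27)² + (5690.44)²) = 5916.342 m.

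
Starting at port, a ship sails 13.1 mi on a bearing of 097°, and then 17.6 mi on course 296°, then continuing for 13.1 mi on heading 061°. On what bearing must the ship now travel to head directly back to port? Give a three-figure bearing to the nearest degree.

215°

Leg 1 (097°, 13.1 mi): east 13.1 sin 97° = 13.00, north 13.1 cos 97° = -1.60
Leg 2 (296°, 17.6 mi): east 17.6 sin 296° = -15.82, north 17.6 cos 296° = 7.72
Leg 3 (061°, 13.1 mi): east 13.1 sin 61° = 11.46, north 13.1 cos 61° = 6.35
Net displacement: 8.64 east, 12.47 north. Direction back to start is (-8.64, -12.47): bearing = atan2(-8.64, -12.47) mod 360° = 214.72° ≈ 215°.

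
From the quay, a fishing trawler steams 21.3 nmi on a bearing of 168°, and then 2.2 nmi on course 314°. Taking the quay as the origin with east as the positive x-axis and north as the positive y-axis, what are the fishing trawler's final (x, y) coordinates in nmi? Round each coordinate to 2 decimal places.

(2.85, -19.31)

Leg 1 (168°, 21.3 nmi): east 21.3 sin 168° = 4.43, north 21.3 cos 168° = -20.83
Leg 2 (314°, 2.2 nmi): east 2.2 sin 314° = -1.58, north 2.2 cos 314° = 1.53
Summing: 2.85 nmi east, -19.31 nmi north → (2.85, -19.31).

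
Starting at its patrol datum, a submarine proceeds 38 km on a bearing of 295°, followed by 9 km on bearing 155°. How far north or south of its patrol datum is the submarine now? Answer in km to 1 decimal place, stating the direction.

Leg 1 (295°, 38 km): east 38 sin 295° = -34.44, north 38 cos 295° = 16.06
Leg 2 (155°, 9 km): east 9 sin 155° = 3.80, north 9 cos 155° = -8.16
Net north component: 7.90 km.

7.9 km north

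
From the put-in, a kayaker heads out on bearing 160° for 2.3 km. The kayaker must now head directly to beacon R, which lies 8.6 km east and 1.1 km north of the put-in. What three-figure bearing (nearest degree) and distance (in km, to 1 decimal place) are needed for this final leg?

Leg 1 (160°, 2.3 km): east 2.3 sin 160° = 0.79, north 2.3 cos 160° = -2.16
Current position: (0.79, -2.16). Target: (8.6, 1.1). Remaining: Δeast = 7.81, Δnorth = 3.26.
Bearing = atan2(7.81, 3.26) mod 360° = 67.34°; distance = √((7.81)² + (3.26)²) = 8.467 km.

067°, 8.5 km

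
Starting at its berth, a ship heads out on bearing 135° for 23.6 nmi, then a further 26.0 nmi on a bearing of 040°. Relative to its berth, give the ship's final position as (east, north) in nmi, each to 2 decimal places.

Leg 1 (135°, 23.6 nmi): east 23.6 sin 135° = 16.69, north 23.6 cos 135° = -16.69
Leg 2 (040°, 26.0 nmi): east 26.0 sin 40° = 16.71, north 26.0 cos 40° = 19.92
Summing: 33.40 nmi east, 3.23 nmi north → (33.40, 3.23).

(33.40, 3.23)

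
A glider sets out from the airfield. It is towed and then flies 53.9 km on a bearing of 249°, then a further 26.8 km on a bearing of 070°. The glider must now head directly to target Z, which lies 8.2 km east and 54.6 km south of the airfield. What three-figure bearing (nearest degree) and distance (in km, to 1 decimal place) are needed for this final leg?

Leg 1 (249°, 53.9 km): east 53.9 sin 249° = -50.32, north 53.9 cos 249° = -19.32
Leg 2 (070°, 26.8 km): east 26.8 sin 70° = 25.18, north 26.8 cos 70° = 9.17
Current position: (-25.14, -10.15). Target: (8.2, -54.6). Remaining: Δeast = 33.34, Δnorth = -44.45.
Bearing = atan2(33.34, -44.45) mod 360° = 143.13°; distance = √((33.34)² + (-44.45)²) = 55.562 km.

143°, 55.6 km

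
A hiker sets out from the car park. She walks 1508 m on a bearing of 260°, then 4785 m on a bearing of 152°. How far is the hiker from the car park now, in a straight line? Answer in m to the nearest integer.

4551 m

Leg 1 (260°, 1508 m): east 1508 sin 260° = -1485.09, north 1508 cos 260° = -261.86
Leg 2 (152°, 4785 m): east 4785 sin 152° = 2246.42, north 4785 cos 152° = -4224.90
Net: 761.33 east, -4486.77 north. Distance = √((761.33)² + (-4486.77)²) = 4550.900 m.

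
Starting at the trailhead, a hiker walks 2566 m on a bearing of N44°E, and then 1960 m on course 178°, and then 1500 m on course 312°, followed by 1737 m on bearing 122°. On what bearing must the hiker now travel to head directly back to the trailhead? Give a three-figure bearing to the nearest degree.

Leg 1 (N44°E, 2566 m): east 2566 sin 44° = 1782.49, north 2566 cos 44° = 1845.83
Leg 2 (178°, 1960 m): east 1960 sin 178° = 68.40, north 1960 cos 178° = -1958.81
Leg 3 (312°, 1500 m): east 1500 sin 312° = -1114.72, north 1500 cos 312° = 1003.70
Leg 4 (122°, 1737 m): east 1737 sin 122° = 1473.06, north 1737 cos 122° = -920.47
Net displacement: 2209.24 east, -29.75 north. Direction back to start is (-2209.24, 29.75): bearing = atan2(-2209.24, 29.75) mod 360° = 270.77° ≈ 271°.

271°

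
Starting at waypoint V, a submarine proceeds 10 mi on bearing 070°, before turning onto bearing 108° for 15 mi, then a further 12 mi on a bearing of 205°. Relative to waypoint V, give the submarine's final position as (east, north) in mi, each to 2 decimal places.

Leg 1 (070°, 10 mi): east 10 sin 70° = 9.40, north 10 cos 70° = 3.42
Leg 2 (108°, 15 mi): east 15 sin 108° = 14.27, north 15 cos 108° = -4.64
Leg 3 (205°, 12 mi): east 12 sin 205° = -5.07, north 12 cos 205° = -10.88
Summing: 18.59 mi east, -12.09 mi north → (18.59, -12.09).

(18.59, -12.09)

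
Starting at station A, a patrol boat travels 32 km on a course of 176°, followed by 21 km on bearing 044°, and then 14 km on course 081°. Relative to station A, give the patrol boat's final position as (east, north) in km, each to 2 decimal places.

(30.65, -14.63)

Leg 1 (176°, 32 km): east 32 sin 176° = 2.23, north 32 cos 176° = -31.92
Leg 2 (044°, 21 km): east 21 sin 44° = 14.59, north 21 cos 44° = 15.11
Leg 3 (081°, 14 km): east 14 sin 81° = 13.83, north 14 cos 81° = 2.19
Summing: 30.65 km east, -14.63 km north → (30.65, -14.63).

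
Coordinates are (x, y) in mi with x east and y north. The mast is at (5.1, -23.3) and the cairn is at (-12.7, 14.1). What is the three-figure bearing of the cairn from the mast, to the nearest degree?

Δeast = -12.7 − 5.1 = -17.80; Δnorth = 14.1 − -23.3 = 37.40.
Bearing = atan2(Δeast, Δnorth) mod 360° = 334.55° ≈ 335°.

335°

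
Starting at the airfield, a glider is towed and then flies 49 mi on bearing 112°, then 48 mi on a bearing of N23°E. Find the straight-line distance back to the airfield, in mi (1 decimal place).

69.2 mi

Leg 1 (112°, 49 mi): east 49 sin 112° = 45.43, north 49 cos 112° = -18.36
Leg 2 (N23°E, 48 mi): east 48 sin 23° = 18.76, north 48 cos 23° = 44.18
Net: 64.19 east, 25.83 north. Distance = √((64.19)² + (25.83)²) = 69.189 mi.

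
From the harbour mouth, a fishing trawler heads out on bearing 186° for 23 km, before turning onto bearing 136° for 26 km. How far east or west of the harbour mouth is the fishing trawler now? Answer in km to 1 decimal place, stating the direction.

Leg 1 (186°, 23 km): east 23 sin 186° = -2.40, north 23 cos 186° = -22.87
Leg 2 (136°, 26 km): east 26 sin 136° = 18.06, north 26 cos 136° = -18.70
Net east component: 15.66 km.

15.7 km east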